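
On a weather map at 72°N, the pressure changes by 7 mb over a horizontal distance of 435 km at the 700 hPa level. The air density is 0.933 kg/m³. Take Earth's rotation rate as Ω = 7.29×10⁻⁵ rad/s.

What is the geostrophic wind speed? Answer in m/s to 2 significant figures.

12 m/s

Coriolis parameter at 72°N:
f = 2Ω sin φ = 2 × 7.29×10⁻⁵ × sin 72° = 1.39×10⁻⁴ s⁻¹
Pressure gradient: |∂P/∂n| = 700 Pa / 435000 m = 1.61×10⁻³ Pa/m
Geostrophic balance (pressure-gradient force = Coriolis force):
V_g = (1/(fρ)) |∂P/∂n| = 1.61×10⁻³ / (1.39×10⁻⁴ × 0.933) = 12.4 m/s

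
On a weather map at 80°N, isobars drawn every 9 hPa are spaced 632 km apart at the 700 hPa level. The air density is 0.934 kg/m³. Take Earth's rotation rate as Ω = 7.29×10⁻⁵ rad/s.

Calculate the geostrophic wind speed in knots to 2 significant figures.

21 knots

Coriolis parameter at 80°N:
f = 2Ω sin φ = 2 × 7.29×10⁻⁵ × sin 80° = 1.44×10⁻⁴ s⁻¹
Pressure gradient: |∂P/∂n| = 900 Pa / 632000 m = 1.42×10⁻³ Pa/m
Geostrophic balance (pressure-gradient force = Coriolis force):
V_g = (1/(fρ)) |∂P/∂n| = 1.42×10⁻³ / (1.44×10⁻⁴ × 0.934) = 10.6 m/s
Converting: 10.6 m/s × 1.944 = 21 knots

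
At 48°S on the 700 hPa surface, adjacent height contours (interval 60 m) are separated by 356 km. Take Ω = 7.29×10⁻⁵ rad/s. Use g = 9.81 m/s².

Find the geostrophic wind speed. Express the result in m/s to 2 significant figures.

15 m/s

Coriolis parameter at 48°S:
f = 2Ω sin φ = 2 × 7.29×10⁻⁵ × sin 48° = 1.08×10⁻⁴ s⁻¹
Height gradient: |∂Z/∂n| = 60 m / 356000 m = 1.69×10⁻⁴
On a pressure surface, geostrophic balance gives V_g = (g/f)|∂Z/∂n|:
V_g = 9.81 × 1.69×10⁻⁴ / 1.08×10⁻⁴ = 15.3 m/s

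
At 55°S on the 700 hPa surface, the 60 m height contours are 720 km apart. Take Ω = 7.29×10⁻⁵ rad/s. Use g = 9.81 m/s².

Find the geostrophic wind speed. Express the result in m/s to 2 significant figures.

6.8 m/s

Coriolis parameter at 55°S:
f = 2Ω sin φ = 2 × 7.29×10⁻⁵ × sin 55° = 1.19×10⁻⁴ s⁻¹
Height gradient: |∂Z/∂n| = 60 m / 720000 m = 8.33×10⁻⁵
On a pressure surface, geostrophic balance gives V_g = (g/f)|∂Z/∂n|:
V_g = 9.81 × 8.33×10⁻⁵ / 1.19×10⁻⁴ = 6.84 m/s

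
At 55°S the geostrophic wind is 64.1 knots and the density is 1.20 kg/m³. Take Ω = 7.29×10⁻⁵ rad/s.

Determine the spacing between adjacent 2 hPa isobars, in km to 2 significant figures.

42 km

Coriolis parameter at 55°S:
f = 2Ω sin φ = 2 × 7.29×10⁻⁵ × sin 55° = 1.19×10⁻⁴ s⁻¹
Wind speed in SI: 64.1 knots = 33.0 m/s
Geostrophic balance rearranged: |∂P/∂n| = f ρ V_g
|∂P/∂n| = 1.19×10⁻⁴ × 1.20 × 33.0 = 4.73×10⁻³ Pa/m
Isobar spacing: Δn = ΔP/|∂P/∂n| = 200 Pa / 4.73×10⁻³ Pa/m = 42319 m ≈ 42 km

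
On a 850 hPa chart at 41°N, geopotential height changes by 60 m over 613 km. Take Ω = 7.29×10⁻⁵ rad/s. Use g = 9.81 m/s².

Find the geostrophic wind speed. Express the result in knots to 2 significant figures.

Coriolis parameter at 41°N:
f = 2Ω sin φ = 2 × 7.29×10⁻⁵ × sin 41° = 9.57×10⁻⁵ s⁻¹
Height gradient: |∂Z/∂n| = 60 m / 613000 m = 9.79×10⁻⁵
On a pressure surface, geostrophic balance gives V_g = (g/f)|∂Z/∂n|:
V_g = 9.81 × 9.79×10⁻⁵ / 9.57×10⁻⁵ = 10.0 m/s
Converting: 10.0 m/s × 1.944 = 20 knots

20 knots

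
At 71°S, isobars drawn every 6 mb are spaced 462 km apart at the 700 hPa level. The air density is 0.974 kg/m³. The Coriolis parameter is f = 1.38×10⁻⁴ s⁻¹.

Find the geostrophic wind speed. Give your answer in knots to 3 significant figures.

18.8 knots

Pressure gradient: |∂P/∂n| = 600 Pa / 462000 m = 1.30×10⁻³ Pa/m
Geostrophic balance (pressure-gradient force = Coriolis force):
V_g = (1/(fρ)) |∂P/∂n| = 1.30×10⁻³ / (1.38×10⁻⁴ × 0.974) = 9.66 m/s
Converting: 9.66 m/s × 1.944 = 18.8 knots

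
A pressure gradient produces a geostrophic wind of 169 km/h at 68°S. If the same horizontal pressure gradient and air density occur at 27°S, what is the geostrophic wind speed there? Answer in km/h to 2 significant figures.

With the same pressure gradient and density, V_g ∝ 1/f ∝ 1/sin φ.
V₂ = V₁ · sin φ₁ / sin φ₂ = 169 × sin 68° / sin 27°
V₂ = 169 × 0.9272/0.4540 = 350 km/h

350 km/h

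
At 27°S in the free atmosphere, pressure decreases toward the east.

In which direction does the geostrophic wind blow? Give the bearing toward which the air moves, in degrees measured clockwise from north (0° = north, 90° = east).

000°

The pressure-gradient force points toward the east (bearing 090°).
Geostrophic balance: in the Southern Hemisphere the Coriolis force deflects motion to the left, so the geostrophic wind blows 90° to the left of the pressure-gradient force (low pressure on the right).
Rotating 090° by 90° counterclockwise gives 000° — the wind blows toward the north.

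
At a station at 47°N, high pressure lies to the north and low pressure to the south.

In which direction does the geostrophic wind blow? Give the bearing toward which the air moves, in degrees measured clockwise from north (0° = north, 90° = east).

270°

The pressure-gradient force points toward the south (bearing 180°).
Geostrophic balance: in the Northern Hemisphere the Coriolis force deflects motion to the right, so the geostrophic wind blows 90° to the right of the pressure-gradient force (low pressure on the left).
Rotating 180° by 90° clockwise gives 270° — the wind blows toward the west.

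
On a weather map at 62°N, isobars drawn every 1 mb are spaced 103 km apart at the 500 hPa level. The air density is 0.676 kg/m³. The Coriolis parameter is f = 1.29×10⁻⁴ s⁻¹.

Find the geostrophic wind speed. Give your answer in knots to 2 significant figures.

Pressure gradient: |∂P/∂n| = 100 Pa / 103000 m = 9.71×10⁻⁴ Pa/m
Geostrophic balance (pressure-gradient force = Coriolis force):
V_g = (1/(fρ)) |∂P/∂n| = 9.71×10⁻⁴ / (1.29×10⁻⁴ × 0.676) = 11.1 m/s
Converting: 11.1 m/s × 1.944 = 22 knots

22 knots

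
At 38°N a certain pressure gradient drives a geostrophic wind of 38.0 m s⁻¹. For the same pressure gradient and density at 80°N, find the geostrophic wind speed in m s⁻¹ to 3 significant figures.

With the same pressure gradient and density, V_g ∝ 1/f ∝ 1/sin φ.
V₂ = V₁ · sin φ₁ / sin φ₂ = 38.0 × sin 38° / sin 80°
V₂ = 38.0 × 0.6157/0.9848 = 23.8 m s⁻¹

23.8 m s⁻¹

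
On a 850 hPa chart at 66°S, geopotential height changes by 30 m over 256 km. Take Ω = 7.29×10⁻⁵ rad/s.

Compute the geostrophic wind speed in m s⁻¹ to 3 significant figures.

Coriolis parameter at 66°S:
f = 2Ω sin φ = 2 × 7.29×10⁻⁵ × sin 66° = 1.33×10⁻⁴ s⁻¹
Height gradient: |∂Z/∂n| = 30 m / 256000 m = 1.17×10⁻⁴
On a pressure surface, geostrophic balance gives V_g = (g/f)|∂Z/∂n|:
V_g = 9.81 × 1.17×10⁻⁴ / 1.33×10⁻⁴ = 8.63 m/s

8.63 m s⁻¹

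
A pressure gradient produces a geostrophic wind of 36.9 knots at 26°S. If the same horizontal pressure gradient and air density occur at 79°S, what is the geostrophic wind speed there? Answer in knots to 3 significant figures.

With the same pressure gradient and density, V_g ∝ 1/f ∝ 1/sin φ.
V₂ = V₁ · sin φ₁ / sin φ₂ = 36.9 × sin 26° / sin 79°
V₂ = 36.9 × 0.4384/0.9816 = 16.5 knots

16.5 knots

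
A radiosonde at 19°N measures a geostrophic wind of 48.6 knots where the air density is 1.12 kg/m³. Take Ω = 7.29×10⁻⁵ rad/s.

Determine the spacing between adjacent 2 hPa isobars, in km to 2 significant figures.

150 km

Coriolis parameter at 19°N:
f = 2Ω sin φ = 2 × 7.29×10⁻⁵ × sin 19° = 4.75×10⁻⁵ s⁻¹
Wind speed in SI: 48.6 knots = 25.0 m/s
Geostrophic balance rearranged: |∂P/∂n| = f ρ V_g
|∂P/∂n| = 4.75×10⁻⁵ × 1.12 × 25.0 = 1.33×10⁻³ Pa/m
Isobar spacing: Δn = ΔP/|∂P/∂n| = 200 Pa / 1.33×10⁻³ Pa/m = 150466 m ≈ 150 km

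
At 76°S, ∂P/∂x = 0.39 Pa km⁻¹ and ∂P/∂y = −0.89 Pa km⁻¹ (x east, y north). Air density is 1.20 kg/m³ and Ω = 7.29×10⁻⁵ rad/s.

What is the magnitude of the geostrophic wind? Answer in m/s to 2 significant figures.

5.7 m/s

Coriolis parameter at 76°S:
f = 2Ω sin φ = 2 × 7.29×10⁻⁵ × sin 76° = 1.41×10⁻⁴ s⁻¹
In the Southern Hemisphere f is negative: f = −1.41×10⁻⁴ s⁻¹.
Component geostrophic relations (x east, y north):
u_g = −(1/(fρ)) ∂P/∂y,  v_g = (1/(fρ)) ∂P/∂x
u_g = −(−0.89×10⁻³)/(−1.41×10⁻⁴ × 1.20) = −5.24 m/s;  v_g = (0.39×10⁻³)/(−1.41×10⁻⁴ × 1.20) = −2.30 m/s
|V_g| = √(u_g² + v_g²) = 5.72 m/s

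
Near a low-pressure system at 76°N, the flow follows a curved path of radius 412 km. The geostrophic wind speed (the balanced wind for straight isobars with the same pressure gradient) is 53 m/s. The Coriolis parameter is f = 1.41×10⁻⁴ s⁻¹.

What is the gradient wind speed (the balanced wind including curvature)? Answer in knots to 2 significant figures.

Around a low, centrifugal force acts outward with Coriolis, so pressure-gradient force balances both:
(1/ρ)|∂P/∂n| = fV + V²/R  →  V² + fR·V − fR·V_g = 0
With fR = 1.41×10⁻⁴ × 412×10³ m = 58.1 m/s:
V = [−fR + √((fR)² + 4 fR V_g)]/2 = [−58.1 + √(58.1² + 4×58.1×53)]/2 = 33.6 m/s
Subgeostrophic (V < V_g = 53 m/s), as expected around a low.
Converting: 33.6 m/s × 1.944 = 65 knots

65 knots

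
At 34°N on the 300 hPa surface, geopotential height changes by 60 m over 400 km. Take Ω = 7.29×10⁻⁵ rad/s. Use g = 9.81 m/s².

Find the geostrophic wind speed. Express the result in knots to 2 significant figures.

35 knots

Coriolis parameter at 34°N:
f = 2Ω sin φ = 2 × 7.29×10⁻⁵ × sin 34° = 8.15×10⁻⁵ s⁻¹
Height gradient: |∂Z/∂n| = 60 m / 400000 m = 1.50×10⁻⁴
On a pressure surface, geostrophic balance gives V_g = (g/f)|∂Z/∂n|:
V_g = 9.81 × 1.50×10⁻⁴ / 8.15×10⁻⁵ = 18.0 m/s
Converting: 18.0 m/s × 1.944 = 35 knots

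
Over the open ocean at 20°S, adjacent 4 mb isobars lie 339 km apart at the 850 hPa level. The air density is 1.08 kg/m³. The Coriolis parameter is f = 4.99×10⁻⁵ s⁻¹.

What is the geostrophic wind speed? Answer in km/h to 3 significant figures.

Pressure gradient: |∂P/∂n| = 400 Pa / 339000 m = 1.18×10⁻³ Pa/m
Geostrophic balance (pressure-gradient force = Coriolis force):
V_g = (1/(fρ)) |∂P/∂n| = 1.18×10⁻³ / (4.99×10⁻⁵ × 1.08) = 21.9 m/s
Converting: 21.9 m/s × 3.6 = 78.8 km/h

78.8 km/h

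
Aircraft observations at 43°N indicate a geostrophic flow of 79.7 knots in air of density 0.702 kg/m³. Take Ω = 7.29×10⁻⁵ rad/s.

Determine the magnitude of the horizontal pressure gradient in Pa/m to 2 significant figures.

2.9×10⁻³ Pa/m

Coriolis parameter at 43°N:
f = 2Ω sin φ = 2 × 7.29×10⁻⁵ × sin 43° = 9.94×10⁻⁵ s⁻¹
Wind speed in SI: 79.7 knots = 41.0 m/s
Geostrophic balance rearranged: |∂P/∂n| = f ρ V_g
|∂P/∂n| = 9.94×10⁻⁵ × 0.702 × 41.0 = 2.86×10⁻³ Pa/m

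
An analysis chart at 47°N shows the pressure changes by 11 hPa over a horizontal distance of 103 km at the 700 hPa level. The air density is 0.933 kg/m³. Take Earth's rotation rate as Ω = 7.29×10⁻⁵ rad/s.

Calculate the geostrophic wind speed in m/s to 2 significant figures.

Coriolis parameter at 47°N:
f = 2Ω sin φ = 2 × 7.29×10⁻⁵ × sin 47° = 1.07×10⁻⁴ s⁻¹
Pressure gradient: |∂P/∂n| = 1100 Pa / 103000 m = 1.07×10⁻² Pa/m
Geostrophic balance (pressure-gradient force = Coriolis force):
V_g = (1/(fρ)) |∂P/∂n| = 1.07×10⁻² / (1.07×10⁻⁴ × 0.933) = 107 m/s

110 m/s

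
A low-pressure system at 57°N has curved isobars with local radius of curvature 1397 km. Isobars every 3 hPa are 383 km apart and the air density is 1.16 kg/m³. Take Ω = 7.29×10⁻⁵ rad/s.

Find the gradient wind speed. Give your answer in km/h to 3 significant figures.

Coriolis parameter at 57°N:
f = 2Ω sin φ = 2 × 7.29×10⁻⁵ × sin 57° = 1.22×10⁻⁴ s⁻¹
Pressure gradient: |∂P/∂n| = 300 Pa / 383000 m = 7.83×10⁻⁴ Pa/m
Geostrophic speed: V_g = |∂P/∂n|/(fρ) = 7.83×10⁻⁴/(1.22×10⁻⁴ × 1.16) = 5.52 m/s
Around a low, centrifugal force acts outward with Coriolis, so pressure-gradient force balances both:
(1/ρ)|∂P/∂n| = fV + V²/R  →  V² + fR·V − fR·V_g = 0
With fR = 1.22×10⁻⁴ × 1397×10³ m = 171 m/s:
V = [−fR + √((fR)² + 4 fR V_g)]/2 = [−171 + √(171² + 4×171×5.52)]/2 = 5.35 m/s
Subgeostrophic (V < V_g = 5.52 m/s), as expected around a low.
Converting: 5.35 m/s × 3.6 = 19.3 km/h

19.3 km/h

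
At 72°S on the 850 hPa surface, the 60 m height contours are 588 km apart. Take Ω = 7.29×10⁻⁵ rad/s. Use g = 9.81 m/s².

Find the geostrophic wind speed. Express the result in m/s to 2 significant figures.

7.2 m/s

Coriolis parameter at 72°S:
f = 2Ω sin φ = 2 × 7.29×10⁻⁵ × sin 72° = 1.39×10⁻⁴ s⁻¹
Height gradient: |∂Z/∂n| = 60 m / 588000 m = 1.02×10⁻⁴
On a pressure surface, geostrophic balance gives V_g = (g/f)|∂Z/∂n|:
V_g = 9.81 × 1.02×10⁻⁴ / 1.39×10⁻⁴ = 7.22 m/s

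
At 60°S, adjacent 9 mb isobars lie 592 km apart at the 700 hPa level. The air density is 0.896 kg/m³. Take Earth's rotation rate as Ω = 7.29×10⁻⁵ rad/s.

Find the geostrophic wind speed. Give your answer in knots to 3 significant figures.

Coriolis parameter at 60°S:
f = 2Ω sin φ = 2 × 7.29×10⁻⁵ × sin 60° = 1.26×10⁻⁴ s⁻¹
Pressure gradient: |∂P/∂n| = 900 Pa / 592000 m = 1.52×10⁻³ Pa/m
Geostrophic balance (pressure-gradient force = Coriolis force):
V_g = (1/(fρ)) |∂P/∂n| = 1.52×10⁻³ / (1.26×10⁻⁴ × 0.896) = 13.4 m/s
Converting: 13.4 m/s × 1.944 = 26.1 knots

26.1 knots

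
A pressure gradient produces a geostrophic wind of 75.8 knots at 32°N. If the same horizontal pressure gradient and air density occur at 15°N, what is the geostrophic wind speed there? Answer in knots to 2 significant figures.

With the same pressure gradient and density, V_g ∝ 1/f ∝ 1/sin φ.
V₂ = V₁ · sin φ₁ / sin φ₂ = 75.8 × sin 32° / sin 15°
V₂ = 75.8 × 0.5299/0.2588 = 160 knots

160 knots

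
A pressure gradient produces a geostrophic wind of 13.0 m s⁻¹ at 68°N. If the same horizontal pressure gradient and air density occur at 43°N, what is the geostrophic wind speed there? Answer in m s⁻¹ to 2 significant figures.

18 m s⁻¹

With the same pressure gradient and density, V_g ∝ 1/f ∝ 1/sin φ.
V₂ = V₁ · sin φ₁ / sin φ₂ = 13.0 × sin 68° / sin 43°
V₂ = 13.0 × 0.9272/0.6820 = 18 m s⁻¹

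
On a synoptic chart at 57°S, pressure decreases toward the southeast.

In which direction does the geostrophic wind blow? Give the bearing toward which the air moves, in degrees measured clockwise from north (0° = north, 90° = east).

045°

The pressure-gradient force points toward the southeast (bearing 135°).
Geostrophic balance: in the Southern Hemisphere the Coriolis force deflects motion to the left, so the geostrophic wind blows 90° to the left of the pressure-gradient force (low pressure on the right).
Rotating 135° by 90° counterclockwise gives 045° — the wind blows toward the northeast.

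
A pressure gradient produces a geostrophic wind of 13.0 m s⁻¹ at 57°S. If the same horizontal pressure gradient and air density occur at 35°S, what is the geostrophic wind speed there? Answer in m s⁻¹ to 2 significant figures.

With the same pressure gradient and density, V_g ∝ 1/f ∝ 1/sin φ.
V₂ = V₁ · sin φ₁ / sin φ₂ = 13.0 × sin 57° / sin 35°
V₂ = 13.0 × 0.8387/0.5736 = 19 m s⁻¹

19 m s⁻¹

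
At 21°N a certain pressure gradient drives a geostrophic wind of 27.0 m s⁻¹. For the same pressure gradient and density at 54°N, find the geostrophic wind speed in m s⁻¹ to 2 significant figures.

12 m s⁻¹

With the same pressure gradient and density, V_g ∝ 1/f ∝ 1/sin φ.
V₂ = V₁ · sin φ₁ / sin φ₂ = 27.0 × sin 21° / sin 54°
V₂ = 27.0 × 0.3584/0.8090 = 12 m s⁻¹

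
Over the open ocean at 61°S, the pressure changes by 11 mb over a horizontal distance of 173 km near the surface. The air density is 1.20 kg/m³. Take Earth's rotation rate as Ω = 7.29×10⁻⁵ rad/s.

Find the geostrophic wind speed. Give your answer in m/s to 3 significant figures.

Coriolis parameter at 61°S:
f = 2Ω sin φ = 2 × 7.29×10⁻⁵ × sin 61° = 1.28×10⁻⁴ s⁻¹
Pressure gradient: |∂P/∂n| = 1100 Pa / 173000 m = 6.36×10⁻³ Pa/m
Geostrophic balance (pressure-gradient force = Coriolis force):
V_g = (1/(fρ)) |∂P/∂n| = 6.36×10⁻³ / (1.28×10⁻⁴ × 1.20) = 41.6 m/s

41.6 m/s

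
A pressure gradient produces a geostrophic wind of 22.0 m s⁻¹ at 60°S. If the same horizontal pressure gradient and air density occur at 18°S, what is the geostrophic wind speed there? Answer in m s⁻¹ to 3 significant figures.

With the same pressure gradient and density, V_g ∝ 1/f ∝ 1/sin φ.
V₂ = V₁ · sin φ₁ / sin φ₂ = 22.0 × sin 60° / sin 18°
V₂ = 22.0 × 0.8660/0.3090 = 61.7 m s⁻¹

61.7 m s⁻¹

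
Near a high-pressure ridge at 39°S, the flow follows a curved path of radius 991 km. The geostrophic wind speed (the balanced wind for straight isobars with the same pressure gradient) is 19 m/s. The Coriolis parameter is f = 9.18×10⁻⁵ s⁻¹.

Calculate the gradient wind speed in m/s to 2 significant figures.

27 m/s

Around a high, pressure-gradient force acts outward with centrifugal, so Coriolis balances both:
fV = (1/ρ)|∂P/∂n| + V²/R  →  V² − fR·V + fR·V_g = 0
With fR = 9.18×10⁻⁵ × 991×10³ m = 91.0 m/s:
V = [fR − √((fR)² − 4 fR V_g)]/2 = [91.0 − √(91.0² − 4×91.0×19)]/2 = 27 m/s
Supergeostrophic (V > V_g = 19 m/s), as expected around a high.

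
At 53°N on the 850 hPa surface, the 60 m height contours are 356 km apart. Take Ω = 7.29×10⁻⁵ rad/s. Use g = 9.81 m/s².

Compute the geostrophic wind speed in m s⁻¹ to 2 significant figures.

14 m s⁻¹

Coriolis parameter at 53°N:
f = 2Ω sin φ = 2 × 7.29×10⁻⁵ × sin 53° = 1.16×10⁻⁴ s⁻¹
Height gradient: |∂Z/∂n| = 60 m / 356000 m = 1.69×10⁻⁴
On a pressure surface, geostrophic balance gives V_g = (g/f)|∂Z/∂n|:
V_g = 9.81 × 1.69×10⁻⁴ / 1.16×10⁻⁴ = 14.2 m/s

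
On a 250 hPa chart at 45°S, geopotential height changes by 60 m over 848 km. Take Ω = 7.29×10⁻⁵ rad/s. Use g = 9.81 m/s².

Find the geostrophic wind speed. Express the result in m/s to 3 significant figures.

6.73 m/s

Coriolis parameter at 45°S:
f = 2Ω sin φ = 2 × 7.29×10⁻⁵ × sin 45° = 1.03×10⁻⁴ s⁻¹
Height gradient: |∂Z/∂n| = 60 m / 848000 m = 7.08×10⁻⁵
On a pressure surface, geostrophic balance gives V_g = (g/f)|∂Z/∂n|:
V_g = 9.81 × 7.08×10⁻⁵ / 1.03×10⁻⁴ = 6.73 m/s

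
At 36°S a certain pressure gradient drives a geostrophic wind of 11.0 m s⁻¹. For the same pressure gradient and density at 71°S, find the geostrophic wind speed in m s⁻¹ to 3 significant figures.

With the same pressure gradient and density, V_g ∝ 1/f ∝ 1/sin φ.
V₂ = V₁ · sin φ₁ / sin φ₂ = 11.0 × sin 36° / sin 71°
V₂ = 11.0 × 0.5878/0.9455 = 6.84 m s⁻¹

6.84 m s⁻¹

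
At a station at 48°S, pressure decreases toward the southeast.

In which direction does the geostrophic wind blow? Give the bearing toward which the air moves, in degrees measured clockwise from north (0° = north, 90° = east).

The pressure-gradient force points toward the southeast (bearing 135°).
Geostrophic balance: in the Southern Hemisphere the Coriolis force deflects motion to the left, so the geostrophic wind blows 90° to the left of the pressure-gradient force (low pressure on the right).
Rotating 135° by 90° counterclockwise gives 045° — the wind blows toward the northeast.

045°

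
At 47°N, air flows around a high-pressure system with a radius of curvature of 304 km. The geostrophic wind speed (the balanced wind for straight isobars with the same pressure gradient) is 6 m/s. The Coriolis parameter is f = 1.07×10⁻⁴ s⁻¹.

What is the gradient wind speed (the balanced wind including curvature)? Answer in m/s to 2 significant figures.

7.9 m/s

Around a high, pressure-gradient force acts outward with centrifugal, so Coriolis balances both:
fV = (1/ρ)|∂P/∂n| + V²/R  →  V² − fR·V + fR·V_g = 0
With fR = 1.07×10⁻⁴ × 304×10³ m = 32.5 m/s:
V = [fR − √((fR)² − 4 fR V_g)]/2 = [32.5 − √(32.5² − 4×32.5×6)]/2 = 7.94 m/s
Supergeostrophic (V > V_g = 6 m/s), as expected around a high.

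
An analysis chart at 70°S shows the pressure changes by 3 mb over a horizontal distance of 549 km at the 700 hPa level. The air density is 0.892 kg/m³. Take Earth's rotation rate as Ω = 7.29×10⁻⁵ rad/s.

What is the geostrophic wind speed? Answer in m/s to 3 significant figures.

Coriolis parameter at 70°S:
f = 2Ω sin φ = 2 × 7.29×10⁻⁵ × sin 70° = 1.37×10⁻⁴ s⁻¹
Pressure gradient: |∂P/∂n| = 300 Pa / 549000 m = 5.46×10⁻⁴ Pa/m
Geostrophic balance (pressure-gradient force = Coriolis force):
V_g = (1/(fρ)) |∂P/∂n| = 5.46×10⁻⁴ / (1.37×10⁻⁴ × 0.892) = 4.47 m/s

4.47 m/s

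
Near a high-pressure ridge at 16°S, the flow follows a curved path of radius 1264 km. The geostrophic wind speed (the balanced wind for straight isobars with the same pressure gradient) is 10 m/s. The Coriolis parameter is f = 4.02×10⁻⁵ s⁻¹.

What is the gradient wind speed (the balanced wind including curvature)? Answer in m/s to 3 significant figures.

13.7 m/s

Around a high, pressure-gradient force acts outward with centrifugal, so Coriolis balances both:
fV = (1/ρ)|∂P/∂n| + V²/R  →  V² − fR·V + fR·V_g = 0
With fR = 4.02×10⁻⁵ × 1264×10³ m = 50.8 m/s:
V = [fR − √((fR)² − 4 fR V_g)]/2 = [50.8 − √(50.8² − 4×50.8×10)]/2 = 13.7 m/s
Supergeostrophic (V > V_g = 10 m/s), as expected around a high.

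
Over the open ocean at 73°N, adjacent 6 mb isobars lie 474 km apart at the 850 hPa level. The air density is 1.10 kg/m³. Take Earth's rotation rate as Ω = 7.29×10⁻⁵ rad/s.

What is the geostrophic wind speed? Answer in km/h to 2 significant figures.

Coriolis parameter at 73°N:
f = 2Ω sin φ = 2 × 7.29×10⁻⁵ × sin 73° = 1.39×10⁻⁴ s⁻¹
Pressure gradient: |∂P/∂n| = 600 Pa / 474000 m = 1.27×10⁻³ Pa/m
Geostrophic balance (pressure-gradient force = Coriolis force):
V_g = (1/(fρ)) |∂P/∂n| = 1.27×10⁻³ / (1.39×10⁻⁴ × 1.10) = 8.25 m/s
Converting: 8.25 m/s × 3.6 = 30 km/h

30 km/h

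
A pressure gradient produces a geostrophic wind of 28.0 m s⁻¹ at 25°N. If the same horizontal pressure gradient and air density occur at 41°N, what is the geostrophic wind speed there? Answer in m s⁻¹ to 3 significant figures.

18.0 m s⁻¹

With the same pressure gradient and density, V_g ∝ 1/f ∝ 1/sin φ.
V₂ = V₁ · sin φ₁ / sin φ₂ = 28.0 × sin 25° / sin 41°
V₂ = 28.0 × 0.4226/0.6561 = 18.0 m s⁻¹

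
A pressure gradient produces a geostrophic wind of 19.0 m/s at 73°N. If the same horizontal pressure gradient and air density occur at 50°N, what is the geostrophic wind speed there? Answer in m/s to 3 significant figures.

With the same pressure gradient and density, V_g ∝ 1/f ∝ 1/sin φ.
V₂ = V₁ · sin φ₁ / sin φ₂ = 19.0 × sin 73° / sin 50°
V₂ = 19.0 × 0.9563/0.7660 = 23.7 m/s

23.7 m/s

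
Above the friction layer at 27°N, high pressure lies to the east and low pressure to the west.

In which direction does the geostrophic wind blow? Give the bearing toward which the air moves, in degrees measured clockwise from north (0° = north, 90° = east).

000°

The pressure-gradient force points toward the west (bearing 270°).
Geostrophic balance: in the Northern Hemisphere the Coriolis force deflects motion to the right, so the geostrophic wind blows 90° to the right of the pressure-gradient force (low pressure on the left).
Rotating 270° by 90° clockwise gives 000° — the wind blows toward the north.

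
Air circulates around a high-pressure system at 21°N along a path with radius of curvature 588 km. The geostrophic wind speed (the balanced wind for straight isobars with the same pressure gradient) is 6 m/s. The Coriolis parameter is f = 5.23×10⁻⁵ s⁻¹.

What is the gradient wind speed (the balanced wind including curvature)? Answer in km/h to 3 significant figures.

29.4 km/h

Around a high, pressure-gradient force acts outward with centrifugal, so Coriolis balances both:
fV = (1/ρ)|∂P/∂n| + V²/R  →  V² − fR·V + fR·V_g = 0
With fR = 5.23×10⁻⁵ × 588×10³ m = 30.8 m/s:
V = [fR − √((fR)² − 4 fR V_g)]/2 = [30.8 − √(30.8² − 4×30.8×6)]/2 = 8.17 m/s
Supergeostrophic (V > V_g = 6 m/s), as expected around a high.
Converting: 8.17 m/s × 3.6 = 29.4 km/h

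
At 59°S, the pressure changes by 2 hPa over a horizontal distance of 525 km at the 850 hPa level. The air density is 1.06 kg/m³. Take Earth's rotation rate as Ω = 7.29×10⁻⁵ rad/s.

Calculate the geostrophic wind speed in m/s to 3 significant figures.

2.88 m/s

Coriolis parameter at 59°S:
f = 2Ω sin φ = 2 × 7.29×10⁻⁵ × sin 59° = 1.25×10⁻⁴ s⁻¹
Pressure gradient: |∂P/∂n| = 200 Pa / 525000 m = 3.81×10⁻⁴ Pa/m
Geostrophic balance (pressure-gradient force = Coriolis force):
V_g = (1/(fρ)) |∂P/∂n| = 3.81×10⁻⁴ / (1.25×10⁻⁴ × 1.06) = 2.88 m/s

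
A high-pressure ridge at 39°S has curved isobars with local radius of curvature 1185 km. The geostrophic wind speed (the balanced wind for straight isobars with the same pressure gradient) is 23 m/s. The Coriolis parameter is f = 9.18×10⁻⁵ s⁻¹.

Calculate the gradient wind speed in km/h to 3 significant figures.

119 km/h

Around a high, pressure-gradient force acts outward with centrifugal, so Coriolis balances both:
fV = (1/ρ)|∂P/∂n| + V²/R  →  V² − fR·V + fR·V_g = 0
With fR = 9.18×10⁻⁵ × 1185×10³ m = 109 m/s:
V = [fR − √((fR)² − 4 fR V_g)]/2 = [109 − √(109² − 4×109×23)]/2 = 33 m/s
Supergeostrophic (V > V_g = 23 m/s), as expected around a high.
Converting: 33 m/s × 3.6 = 119 km/h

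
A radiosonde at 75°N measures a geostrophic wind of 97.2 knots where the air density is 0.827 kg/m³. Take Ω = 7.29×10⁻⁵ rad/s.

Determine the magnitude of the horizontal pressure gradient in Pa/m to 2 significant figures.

Coriolis parameter at 75°N:
f = 2Ω sin φ = 2 × 7.29×10⁻⁵ × sin 75° = 1.41×10⁻⁴ s⁻¹
Wind speed in SI: 97.2 knots = 50.0 m/s
Geostrophic balance rearranged: |∂P/∂n| = f ρ V_g
|∂P/∂n| = 1.41×10⁻⁴ × 0.827 × 50.0 = 5.82×10⁻³ Pa/m

5.8×10⁻³ Pa/m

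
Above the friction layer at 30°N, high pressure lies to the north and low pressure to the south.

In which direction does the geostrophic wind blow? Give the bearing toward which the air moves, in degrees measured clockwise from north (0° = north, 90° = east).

The pressure-gradient force points toward the south (bearing 180°).
Geostrophic balance: in the Northern Hemisphere the Coriolis force deflects motion to the right, so the geostrophic wind blows 90° to the right of the pressure-gradient force (low pressure on the left).
Rotating 180° by 90° clockwise gives 270° — the wind blows toward the west.

270°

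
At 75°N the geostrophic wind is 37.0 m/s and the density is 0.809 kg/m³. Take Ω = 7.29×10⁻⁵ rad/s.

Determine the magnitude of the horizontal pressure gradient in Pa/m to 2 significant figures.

4.2×10⁻³ Pa/m

Coriolis parameter at 75°N:
f = 2Ω sin φ = 2 × 7.29×10⁻⁵ × sin 75° = 1.41×10⁻⁴ s⁻¹
Geostrophic balance rearranged: |∂P/∂n| = f ρ V_g
|∂P/∂n| = 1.41×10⁻⁴ × 0.809 × 37.0 = 4.22×10⁻³ Pa/m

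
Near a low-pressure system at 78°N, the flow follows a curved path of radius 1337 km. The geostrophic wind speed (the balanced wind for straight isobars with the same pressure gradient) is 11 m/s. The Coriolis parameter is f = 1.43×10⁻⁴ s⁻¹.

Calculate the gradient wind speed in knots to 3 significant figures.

Around a low, centrifugal force acts outward with Coriolis, so pressure-gradient force balances both:
(1/ρ)|∂P/∂n| = fV + V²/R  →  V² + fR·V − fR·V_g = 0
With fR = 1.43×10⁻⁴ × 1337×10³ m = 191 m/s:
V = [−fR + √((fR)² + 4 fR V_g)]/2 = [−191 + √(191² + 4×191×11)]/2 = 10.4 m/s
Subgeostrophic (V < V_g = 11 m/s), as expected around a low.
Converting: 10.4 m/s × 1.944 = 20.3 knots

20.3 knots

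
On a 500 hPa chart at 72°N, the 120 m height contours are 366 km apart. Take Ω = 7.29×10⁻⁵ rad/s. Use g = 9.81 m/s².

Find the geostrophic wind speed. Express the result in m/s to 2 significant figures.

Coriolis parameter at 72°N:
f = 2Ω sin φ = 2 × 7.29×10⁻⁵ × sin 72° = 1.39×10⁻⁴ s⁻¹
Height gradient: |∂Z/∂n| = 120 m / 366000 m = 3.28×10⁻⁴
On a pressure surface, geostrophic balance gives V_g = (g/f)|∂Z/∂n|:
V_g = 9.81 × 3.28×10⁻⁴ / 1.39×10⁻⁴ = 23.2 m/s

23 m/s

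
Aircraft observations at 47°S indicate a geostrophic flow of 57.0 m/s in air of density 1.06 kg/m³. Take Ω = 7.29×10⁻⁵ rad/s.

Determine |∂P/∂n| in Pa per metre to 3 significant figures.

6.44×10⁻³ Pa/m

Coriolis parameter at 47°S:
f = 2Ω sin φ = 2 × 7.29×10⁻⁵ × sin 47° = 1.07×10⁻⁴ s⁻¹
Geostrophic balance rearranged: |∂P/∂n| = f ρ V_g
|∂P/∂n| = 1.07×10⁻⁴ × 1.06 × 57.0 = 6.44×10⁻³ Pa/m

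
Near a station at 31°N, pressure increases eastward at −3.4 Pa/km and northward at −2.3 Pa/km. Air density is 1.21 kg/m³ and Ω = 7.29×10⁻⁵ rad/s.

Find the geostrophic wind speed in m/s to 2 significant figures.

Coriolis parameter at 31°N:
f = 2Ω sin φ = 2 × 7.29×10⁻⁵ × sin 31° = 7.51×10⁻⁵ s⁻¹
Component geostrophic relations (x east, y north):
u_g = −(1/(fρ)) ∂P/∂y,  v_g = (1/(fρ)) ∂P/∂x
u_g = −(−2.3×10⁻³)/(7.51×10⁻⁵ × 1.21) = 25.3 m/s;  v_g = (−3.4×10⁻³)/(7.51×10⁻⁵ × 1.21) = −37.4 m/s
|V_g| = √(u_g² + v_g²) = 45.2 m/s

45 m/s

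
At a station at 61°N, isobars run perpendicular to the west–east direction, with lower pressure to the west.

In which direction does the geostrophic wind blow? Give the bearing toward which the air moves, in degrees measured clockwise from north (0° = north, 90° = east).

The pressure-gradient force points toward the west (bearing 270°).
Geostrophic balance: in the Northern Hemisphere the Coriolis force deflects motion to the right, so the geostrophic wind blows 90° to the right of the pressure-gradient force (low pressure on the left).
Rotating 270° by 90° clockwise gives 000° — the wind blows toward the north.

000°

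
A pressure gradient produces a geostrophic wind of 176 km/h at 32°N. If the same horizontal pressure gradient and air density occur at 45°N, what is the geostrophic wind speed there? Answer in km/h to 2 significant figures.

130 km/h

With the same pressure gradient and density, V_g ∝ 1/f ∝ 1/sin φ.
V₂ = V₁ · sin φ₁ / sin φ₂ = 176 × sin 32° / sin 45°
V₂ = 176 × 0.5299/0.7071 = 130 km/h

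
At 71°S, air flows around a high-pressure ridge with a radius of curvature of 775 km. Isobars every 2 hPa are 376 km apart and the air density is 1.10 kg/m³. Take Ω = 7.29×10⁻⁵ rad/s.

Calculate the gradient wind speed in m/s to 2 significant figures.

Coriolis parameter at 71°S:
f = 2Ω sin φ = 2 × 7.29×10⁻⁵ × sin 71° = 1.38×10⁻⁴ s⁻¹
Pressure gradient: |∂P/∂n| = 200 Pa / 376000 m = 5.32×10⁻⁴ Pa/m
Geostrophic speed: V_g = |∂P/∂n|/(fρ) = 5.32×10⁻⁴/(1.38×10⁻⁴ × 1.10) = 3.51 m/s
Around a high, pressure-gradient force acts outward with centrifugal, so Coriolis balances both:
fV = (1/ρ)|∂P/∂n| + V²/R  →  V² − fR·V + fR·V_g = 0
With fR = 1.38×10⁻⁴ × 775×10³ m = 107 m/s:
V = [fR − √((fR)² − 4 fR V_g)]/2 = [107 − √(107² − 4×107×3.51)]/2 = 3.63 m/s
Supergeostrophic (V > V_g = 3.51 m/s), as expected around a high.

3.6 m/s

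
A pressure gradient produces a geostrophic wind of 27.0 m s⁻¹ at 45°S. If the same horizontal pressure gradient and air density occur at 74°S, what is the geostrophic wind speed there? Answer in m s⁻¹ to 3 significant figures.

19.9 m s⁻¹

With the same pressure gradient and density, V_g ∝ 1/f ∝ 1/sin φ.
V₂ = V₁ · sin φ₁ / sin φ₂ = 27.0 × sin 45° / sin 74°
V₂ = 27.0 × 0.7071/0.9613 = 19.9 m s⁻¹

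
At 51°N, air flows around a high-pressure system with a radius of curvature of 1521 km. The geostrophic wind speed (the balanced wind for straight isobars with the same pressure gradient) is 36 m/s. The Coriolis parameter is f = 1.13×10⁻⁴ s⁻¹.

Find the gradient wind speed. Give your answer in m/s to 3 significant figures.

51.3 m/s

Around a high, pressure-gradient force acts outward with centrifugal, so Coriolis balances both:
fV = (1/ρ)|∂P/∂n| + V²/R  →  V² − fR·V + fR·V_g = 0
With fR = 1.13×10⁻⁴ × 1521×10³ m = 172 m/s:
V = [fR − √((fR)² − 4 fR V_g)]/2 = [172 − √(172² − 4×172×36)]/2 = 51.3 m/s
Supergeostrophic (V > V_g = 36 m/s), as expected around a high.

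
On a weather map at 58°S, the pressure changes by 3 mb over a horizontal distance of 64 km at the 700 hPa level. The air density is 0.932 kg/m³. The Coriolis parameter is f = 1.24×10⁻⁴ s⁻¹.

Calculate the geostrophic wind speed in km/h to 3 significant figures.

146 km/h

Pressure gradient: |∂P/∂n| = 300 Pa / 64000 m = 4.69×10⁻³ Pa/m
Geostrophic balance (pressure-gradient force = Coriolis force):
V_g = (1/(fρ)) |∂P/∂n| = 4.69×10⁻³ / (1.24×10⁻⁴ × 0.932) = 40.6 m/s
Converting: 40.6 m/s × 3.6 = 146 km/h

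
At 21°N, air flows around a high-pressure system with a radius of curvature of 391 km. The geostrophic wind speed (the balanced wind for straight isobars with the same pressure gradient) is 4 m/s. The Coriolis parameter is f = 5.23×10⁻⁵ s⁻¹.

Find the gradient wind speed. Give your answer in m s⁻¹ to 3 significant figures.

5.46 m s⁻¹

Around a high, pressure-gradient force acts outward with centrifugal, so Coriolis balances both:
fV = (1/ρ)|∂P/∂n| + V²/R  →  V² − fR·V + fR·V_g = 0
With fR = 5.23×10⁻⁵ × 391×10³ m = 20.4 m/s:
V = [fR − √((fR)² − 4 fR V_g)]/2 = [20.4 − √(20.4² − 4×20.4×4)]/2 = 5.46 m/s
Supergeostrophic (V > V_g = 4 m/s), as expected around a high.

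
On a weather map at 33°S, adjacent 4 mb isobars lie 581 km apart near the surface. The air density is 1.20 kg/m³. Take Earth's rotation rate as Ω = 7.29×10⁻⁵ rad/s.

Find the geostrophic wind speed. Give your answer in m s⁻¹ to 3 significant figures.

7.22 m s⁻¹

Coriolis parameter at 33°S:
f = 2Ω sin φ = 2 × 7.29×10⁻⁵ × sin 33° = 7.94×10⁻⁵ s⁻¹
Pressure gradient: |∂P/∂n| = 400 Pa / 581000 m = 6.88×10⁻⁴ Pa/m
Geostrophic balance (pressure-gradient force = Coriolis force):
V_g = (1/(fρ)) |∂P/∂n| = 6.88×10⁻⁴ / (7.94×10⁻⁵ × 1.20) = 7.22 m/s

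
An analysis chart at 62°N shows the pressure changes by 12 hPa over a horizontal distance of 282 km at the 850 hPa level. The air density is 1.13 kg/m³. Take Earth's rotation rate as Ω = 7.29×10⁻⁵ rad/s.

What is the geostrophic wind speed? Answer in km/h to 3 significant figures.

Coriolis parameter at 62°N:
f = 2Ω sin φ = 2 × 7.29×10⁻⁵ × sin 62° = 1.29×10⁻⁴ s⁻¹
Pressure gradient: |∂P/∂n| = 1200 Pa / 282000 m = 4.26×10⁻³ Pa/m
Geostrophic balance (pressure-gradient force = Coriolis force):
V_g = (1/(fρ)) |∂P/∂n| = 4.26×10⁻³ / (1.29×10⁻⁴ × 1.13) = 29.3 m/s
Converting: 29.3 m/s × 3.6 = 105 km/h

105 km/h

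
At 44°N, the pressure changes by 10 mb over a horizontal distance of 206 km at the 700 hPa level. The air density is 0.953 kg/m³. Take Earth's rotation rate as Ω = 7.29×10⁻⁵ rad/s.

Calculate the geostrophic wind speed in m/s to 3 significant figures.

50.3 m/s

Coriolis parameter at 44°N:
f = 2Ω sin φ = 2 × 7.29×10⁻⁵ × sin 44° = 1.01×10⁻⁴ s⁻¹
Pressure gradient: |∂P/∂n| = 1000 Pa / 206000 m = 4.85×10⁻³ Pa/m
Geostrophic balance (pressure-gradient force = Coriolis force):
V_g = (1/(fρ)) |∂P/∂n| = 4.85×10⁻³ / (1.01×10⁻⁴ × 0.953) = 50.3 m/s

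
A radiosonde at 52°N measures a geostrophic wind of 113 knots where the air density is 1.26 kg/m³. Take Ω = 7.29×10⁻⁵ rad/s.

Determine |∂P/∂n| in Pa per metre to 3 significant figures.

Coriolis parameter at 52°N:
f = 2Ω sin φ = 2 × 7.29×10⁻⁵ × sin 52° = 1.15×10⁻⁴ s⁻¹
Wind speed in SI: 113 knots = 58.1 m/s
Geostrophic balance rearranged: |∂P/∂n| = f ρ V_g
|∂P/∂n| = 1.15×10⁻⁴ × 1.26 × 58.1 = 8.42×10⁻³ Pa/m

8.42×10⁻³ Pa/m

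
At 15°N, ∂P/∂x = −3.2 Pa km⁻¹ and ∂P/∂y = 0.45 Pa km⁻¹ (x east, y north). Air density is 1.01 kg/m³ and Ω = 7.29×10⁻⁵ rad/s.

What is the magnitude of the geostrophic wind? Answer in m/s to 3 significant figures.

Coriolis parameter at 15°N:
f = 2Ω sin φ = 2 × 7.29×10⁻⁵ × sin 15° = 3.77×10⁻⁵ s⁻¹
Component geostrophic relations (x east, y north):
u_g = −(1/(fρ)) ∂P/∂y,  v_g = (1/(fρ)) ∂P/∂x
u_g = −(0.45×10⁻³)/(3.77×10⁻⁵ × 1.01) = −11.8 m/s;  v_g = (−3.2×10⁻³)/(3.77×10⁻⁵ × 1.01) = −84.0 m/s
|V_g| = √(u_g² + v_g²) = 84.8 m/s

84.8 m/s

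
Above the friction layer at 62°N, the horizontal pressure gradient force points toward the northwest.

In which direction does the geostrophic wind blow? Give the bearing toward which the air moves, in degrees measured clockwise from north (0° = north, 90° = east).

045°

The pressure-gradient force points toward the northwest (bearing 315°).
Geostrophic balance: in the Northern Hemisphere the Coriolis force deflects motion to the right, so the geostrophic wind blows 90° to the right of the pressure-gradient force (low pressure on the left).
Rotating 315° by 90° clockwise gives 045° — the wind blows toward the northeast.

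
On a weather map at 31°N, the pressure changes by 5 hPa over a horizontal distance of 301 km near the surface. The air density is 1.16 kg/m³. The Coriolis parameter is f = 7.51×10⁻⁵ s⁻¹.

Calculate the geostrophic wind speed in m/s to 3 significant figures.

Pressure gradient: |∂P/∂n| = 500 Pa / 301000 m = 1.66×10⁻³ Pa/m
Geostrophic balance (pressure-gradient force = Coriolis force):
V_g = (1/(fρ)) |∂P/∂n| = 1.66×10⁻³ / (7.51×10⁻⁵ × 1.16) = 19.1 m/s

19.1 m/s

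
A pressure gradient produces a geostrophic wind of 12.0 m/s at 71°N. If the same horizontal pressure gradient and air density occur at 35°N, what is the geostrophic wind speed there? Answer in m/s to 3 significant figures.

With the same pressure gradient and density, V_g ∝ 1/f ∝ 1/sin φ.
V₂ = V₁ · sin φ₁ / sin φ₂ = 12.0 × sin 71° / sin 35°
V₂ = 12.0 × 0.9455/0.5736 = 19.8 m/s

19.8 m/s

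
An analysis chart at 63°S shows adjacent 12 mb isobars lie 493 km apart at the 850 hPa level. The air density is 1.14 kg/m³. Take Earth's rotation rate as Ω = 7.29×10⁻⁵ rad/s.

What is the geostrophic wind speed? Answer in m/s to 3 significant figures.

16.4 m/s

Coriolis parameter at 63°S:
f = 2Ω sin φ = 2 × 7.29×10⁻⁵ × sin 63° = 1.30×10⁻⁴ s⁻¹
Pressure gradient: |∂P/∂n| = 1200 Pa / 493000 m = 2.43×10⁻³ Pa/m
Geostrophic balance (pressure-gradient force = Coriolis force):
V_g = (1/(fρ)) |∂P/∂n| = 2.43×10⁻³ / (1.30×10⁻⁴ × 1.14) = 16.4 m/s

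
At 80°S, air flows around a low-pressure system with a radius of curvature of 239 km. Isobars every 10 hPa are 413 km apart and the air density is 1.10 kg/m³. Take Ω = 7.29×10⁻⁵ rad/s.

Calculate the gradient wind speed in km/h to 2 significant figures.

Coriolis parameter at 80°S:
f = 2Ω sin φ = 2 × 7.29×10⁻⁵ × sin 80° = 1.44×10⁻⁴ s⁻¹
Pressure gradient: |∂P/∂n| = 1000 Pa / 413000 m = 2.42×10⁻³ Pa/m
Geostrophic speed: V_g = |∂P/∂n|/(fρ) = 2.42×10⁻³/(1.44×10⁻⁴ × 1.10) = 15.3 m/s
Around a low, centrifugal force acts outward with Coriolis, so pressure-gradient force balances both:
(1/ρ)|∂P/∂n| = fV + V²/R  →  V² + fR·V − fR·V_g = 0
With fR = 1.44×10⁻⁴ × 239×10³ m = 34.3 m/s:
V = [−fR + √((fR)² + 4 fR V_g)]/2 = [−34.3 + √(34.3² + 4×34.3×15.3)]/2 = 11.5 m/s
Subgeostrophic (V < V_g = 15.3 m/s), as expected around a low.
Converting: 11.5 m/s × 3.6 = 41 km/h

41 km/h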